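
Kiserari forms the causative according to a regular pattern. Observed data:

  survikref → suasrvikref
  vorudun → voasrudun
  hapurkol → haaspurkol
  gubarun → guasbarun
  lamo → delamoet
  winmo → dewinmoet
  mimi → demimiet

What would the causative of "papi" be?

depapiet

hapurkol and lamo both have last vowel 'o' yet inflect differently (haaspurkol, delamoet), so the last vowel is not what conditions the rule; whether the stem ends in a vowel or a consonant is.
"papi" ends in a vowel. The stems ending in a vowel (lamo → delamoet, winmo → dewinmoet, mimi → demimiet) add de- … -et around the stem.
The other pattern: stems ending in a consonant insert -as- after the first vowel.
So papi → depapiet.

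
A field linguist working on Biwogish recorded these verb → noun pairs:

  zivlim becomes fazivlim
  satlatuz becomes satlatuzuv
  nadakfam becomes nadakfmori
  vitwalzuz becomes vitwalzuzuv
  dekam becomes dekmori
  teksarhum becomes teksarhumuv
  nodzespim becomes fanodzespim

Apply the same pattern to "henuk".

nodzespim and teksarhum both end in -m yet inflect differently (fanodzespim, teksarhumuv), so the final letter is not what conditions the rule; the last vowel is.
"henuk" has last vowel 'u'. The stems whose last vowel is 'u' (satlatuz → satlatuzuv, teksarhum → teksarhumuv, vitwalzuz → vitwalzuzuv) add -uv.
The other patterns: stems whose last vowel is 'i' add the prefix fa-; stems whose last vowel is 'a' delete the last vowel and add -ori.
So henuk → henukuv.

henukuv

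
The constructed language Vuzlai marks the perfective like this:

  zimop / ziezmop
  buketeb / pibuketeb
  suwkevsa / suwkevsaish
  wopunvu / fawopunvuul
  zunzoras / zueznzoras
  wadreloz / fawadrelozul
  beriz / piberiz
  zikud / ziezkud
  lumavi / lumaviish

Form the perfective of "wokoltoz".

fawokoltozul

beriz and wadreloz both end in -z yet inflect differently (piberiz, fawadrelozul), so the final letter is not what conditions the rule; the first letter is.
"wokoltoz" begins with w-. The stems beginning with w- (wadreloz → fawadrelozul, wopunvu → fawopunvuul) add fa- … -ul around the stem.
So wokoltoz → fawokoltozul.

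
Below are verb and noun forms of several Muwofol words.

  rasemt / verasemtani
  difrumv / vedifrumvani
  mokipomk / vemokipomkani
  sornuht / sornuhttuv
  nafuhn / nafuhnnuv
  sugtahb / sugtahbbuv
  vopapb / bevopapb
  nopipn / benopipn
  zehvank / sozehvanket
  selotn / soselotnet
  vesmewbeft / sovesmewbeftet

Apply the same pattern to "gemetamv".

rasemt and sornuht both end in -t yet inflect differently (verasemtani, sornuhttuv), so the final letter is not what conditions the rule; the second-to-last letter is.
"gemetamv" has second-to-last letter 'm'. The stems whose second-to-last letter is 'm' (rasemt → verasemtani, difrumv → vedifrumvani, mokipomk → vemokipomkani) add ve- … -ani around the stem.
The other patterns: stems whose second-to-last letter is 'h' double the final consonant and add -uv; stems whose second-to-last letter is 'p' add the prefix be-; stems whose second-to-last letter is 'f', 'n' or 't' add so- … -et around the stem.
So gemetamv → vegemetamvani.

vegemetamvani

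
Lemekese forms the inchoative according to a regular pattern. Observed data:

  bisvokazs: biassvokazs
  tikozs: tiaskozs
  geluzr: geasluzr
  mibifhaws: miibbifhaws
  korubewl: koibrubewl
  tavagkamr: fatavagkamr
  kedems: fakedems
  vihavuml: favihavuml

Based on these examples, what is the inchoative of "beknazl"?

beasknazl

"beknazl" has second-to-last letter 'z'. The stems whose second-to-last letter is 'z' (bisvokazs → biassvokazs, tikozs → tiaskozs, geluzr → geasluzr) insert -as- after the first vowel.
The other patterns: stems whose second-to-last letter is 'w' insert -ib- after the first vowel; stems whose second-to-last letter is 'm' add the prefix fa-.
So beknazl → beasknazl.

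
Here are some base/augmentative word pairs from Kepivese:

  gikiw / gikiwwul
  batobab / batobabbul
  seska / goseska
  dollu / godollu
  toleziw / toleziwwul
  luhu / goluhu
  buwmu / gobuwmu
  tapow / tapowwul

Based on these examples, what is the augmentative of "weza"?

goweza

"weza" ends in a vowel. The stems ending in a vowel (seska → goseska, buwmu → gobuwmu, luhu → goluhu) add the prefix go-.
The other pattern: stems ending in a consonant double the final consonant and add -ul.
So weza → goweza.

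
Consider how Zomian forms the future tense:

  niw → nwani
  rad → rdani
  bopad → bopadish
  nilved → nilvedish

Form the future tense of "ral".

"ral" has 1 vowel. The stems with 1 vowel (rad → rdani, niw → nwani) delete the last vowel and add -ani.
The other pattern: stems with 2 vowels add -ish.
So ral → rlani.

rlani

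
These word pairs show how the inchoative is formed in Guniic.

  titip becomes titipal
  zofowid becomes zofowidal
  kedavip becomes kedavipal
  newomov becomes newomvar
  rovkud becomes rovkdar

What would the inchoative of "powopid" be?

powopidal

zofowid and rovkud both end in -d yet inflect differently (zofowidal, rovkdar), so the final letter is not what conditions the rule; the last vowel is.
"powopid" has last vowel 'i'. The stems whose last vowel is 'i' (titip → titipal, zofowid → zofowidal, kedavip → kedavipal) add -al.
So powopid → powopidal.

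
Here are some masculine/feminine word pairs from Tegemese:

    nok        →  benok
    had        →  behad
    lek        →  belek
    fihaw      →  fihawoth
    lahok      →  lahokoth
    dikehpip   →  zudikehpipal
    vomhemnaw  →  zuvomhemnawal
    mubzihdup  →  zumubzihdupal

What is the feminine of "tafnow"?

nok and lahok both end in -k yet inflect differently (benok, lahokoth), so the final letter is not what conditions the rule; the number of vowels is.
"tafnow" has 2 vowels. The stems with 2 vowels (fihaw → fihawoth, lahok → lahokoth) add -oth.
So tafnow → tafnowoth.

tafnowoth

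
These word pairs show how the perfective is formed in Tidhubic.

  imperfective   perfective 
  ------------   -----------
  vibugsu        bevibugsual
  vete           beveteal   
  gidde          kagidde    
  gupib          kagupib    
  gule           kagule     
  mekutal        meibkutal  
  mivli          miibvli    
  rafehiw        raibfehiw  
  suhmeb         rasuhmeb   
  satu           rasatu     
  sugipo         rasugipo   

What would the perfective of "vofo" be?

bevofoal

vete and gidde both end in -e yet inflect differently (beveteal, kagidde), so the final letter is not what conditions the rule; the first letter is.
"vofo" begins with v-. The stems beginning with v- (vibugsu → bevibugsual, vete → beveteal) add be- … -al around the stem.
So vofo → bevofoal.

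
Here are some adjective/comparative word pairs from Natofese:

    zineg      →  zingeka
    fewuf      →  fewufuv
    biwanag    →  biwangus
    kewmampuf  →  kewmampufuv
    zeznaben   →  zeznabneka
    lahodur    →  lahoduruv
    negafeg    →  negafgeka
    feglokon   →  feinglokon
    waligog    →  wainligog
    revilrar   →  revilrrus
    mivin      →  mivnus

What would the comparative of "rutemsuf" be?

rutemsufuv

"rutemsuf" has last vowel 'u'. The stems whose last vowel is 'u' (kewmampuf → kewmampufuv, lahodur → lahoduruv, fewuf → fewufuv) add -uv.
The other patterns: stems whose last vowel is 'o' insert -in- after the first vowel; stems whose last vowel is 'a' or 'i' delete the last vowel and add -us; stems whose last vowel is 'e' delete the last vowel and add -eka.
So rutemsuf → rutemsufuv.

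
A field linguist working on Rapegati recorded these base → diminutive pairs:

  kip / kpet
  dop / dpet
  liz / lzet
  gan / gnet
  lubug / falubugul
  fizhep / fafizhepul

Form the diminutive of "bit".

btet

fizhep and dop both end in -p yet inflect differently (fafizhepul, dpet), so the final letter is not what conditions the rule; the number of vowels is.
"bit" has 1 vowel. The stems with 1 vowel (liz → lzet, gan → gnet, dop → dpet) delete the last vowel and add -et.
The other pattern: stems with 2 vowels add fa- … -ul around the stem.
So bit → btet.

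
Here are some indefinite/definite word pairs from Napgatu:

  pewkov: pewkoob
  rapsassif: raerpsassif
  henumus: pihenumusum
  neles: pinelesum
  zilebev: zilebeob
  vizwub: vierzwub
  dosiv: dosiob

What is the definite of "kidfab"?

kierdfab

zilebev and neles both have last vowel 'e' yet inflect differently (zilebeob, pinelesum), so the last vowel is not what conditions the rule; the final letter is.
"kidfab" ends in -b. The one such stem in the data (vizwub → vierzwub) inserts -er- after the first vowel (as does rapsassif), so the same rule applies.
The other patterns: stems ending in -v drop the final letter and add -ob; stems ending in -s add pi- … -um around the stem.
So kidfab → kierdfab.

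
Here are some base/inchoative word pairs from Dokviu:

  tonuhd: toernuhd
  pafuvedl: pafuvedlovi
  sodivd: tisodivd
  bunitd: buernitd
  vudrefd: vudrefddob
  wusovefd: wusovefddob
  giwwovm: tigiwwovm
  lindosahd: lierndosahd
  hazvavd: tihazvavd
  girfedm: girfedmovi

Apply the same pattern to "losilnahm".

loersilnahm

"losilnahm" has second-to-last letter 'h'. The stems whose second-to-last letter is 'h' (tonuhd → toernuhd, lindosahd → lierndosahd) insert -er- after the first vowel.
So losilnahm → loersilnahm.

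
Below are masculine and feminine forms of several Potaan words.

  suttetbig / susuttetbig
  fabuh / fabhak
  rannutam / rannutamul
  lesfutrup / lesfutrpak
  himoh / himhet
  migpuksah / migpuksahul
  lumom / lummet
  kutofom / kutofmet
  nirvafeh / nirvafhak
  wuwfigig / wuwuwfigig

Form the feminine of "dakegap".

dakegapul

lumom and rannutam both end in -m yet inflect differently (lummet, rannutamul), so the final letter is not what conditions the rule; the last vowel is.
"dakegap" has last vowel 'a'. The stems whose last vowel is 'a' (rannutam → rannutamul, migpuksah → migpuksahul) add -ul.
So dakegap → dakegapul.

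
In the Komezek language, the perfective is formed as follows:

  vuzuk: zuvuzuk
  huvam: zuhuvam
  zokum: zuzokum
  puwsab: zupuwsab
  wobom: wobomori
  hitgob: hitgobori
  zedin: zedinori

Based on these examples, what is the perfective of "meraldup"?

"meraldup" has last vowel 'u'. The stems whose last vowel is 'u' (vuzuk → zuvuzuk, zokum → zuzokum) add the prefix zu-.
The other pattern: stems whose last vowel is 'i' or 'o' add -ori.
So meraldup → zumeraldup.

zumeraldup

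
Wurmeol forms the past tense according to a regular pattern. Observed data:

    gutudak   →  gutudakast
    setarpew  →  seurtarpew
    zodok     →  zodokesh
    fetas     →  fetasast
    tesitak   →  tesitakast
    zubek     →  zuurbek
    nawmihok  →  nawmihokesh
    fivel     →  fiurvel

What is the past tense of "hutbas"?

"hutbas" has last vowel 'a'. The stems whose last vowel is 'a' (tesitak → tesitakast, fetas → fetasast, gutudak → gutudakast) add -ast.
The other patterns: stems whose last vowel is 'e' insert -ur- after the first vowel; stems whose last vowel is 'o' add -esh.
So hutbas → hutbasast.

hutbasast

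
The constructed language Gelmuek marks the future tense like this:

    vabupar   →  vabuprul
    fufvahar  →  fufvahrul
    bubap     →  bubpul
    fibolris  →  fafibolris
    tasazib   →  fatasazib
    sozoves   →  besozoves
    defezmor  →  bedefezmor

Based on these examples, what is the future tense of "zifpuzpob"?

fibolris and sozoves both end in -s yet inflect differently (fafibolris, besozoves), so the final letter is not what conditions the rule; the last vowel is.
"zifpuzpob" has last vowel 'o'. The one such stem in the data (defezmor → bedefezmor) adds the prefix be-, so the same rule applies.
So zifpuzpob → bezifpuzpob.

bezifpuzpob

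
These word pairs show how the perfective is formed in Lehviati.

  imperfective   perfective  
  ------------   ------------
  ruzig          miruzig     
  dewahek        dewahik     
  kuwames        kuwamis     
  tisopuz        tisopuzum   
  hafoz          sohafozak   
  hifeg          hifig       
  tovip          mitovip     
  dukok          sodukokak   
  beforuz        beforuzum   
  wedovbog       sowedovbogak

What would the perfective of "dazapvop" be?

"dazapvop" has last vowel 'o'. The stems whose last vowel is 'o' (wedovbog → sowedovbogak, dukok → sodukokak, hafoz → sohafozak) add so- … -ak around the stem.
So dazapvop → sodazapvopak.

sodazapvopak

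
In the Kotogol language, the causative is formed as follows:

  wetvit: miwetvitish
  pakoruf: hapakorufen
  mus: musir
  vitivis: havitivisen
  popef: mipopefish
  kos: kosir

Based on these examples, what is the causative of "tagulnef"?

popef and pakoruf both end in -f yet inflect differently (mipopefish, hapakorufen), so the final letter is not what conditions the rule; the number of vowels is.
"tagulnef" has 3 vowels. The stems with 3 vowels (pakoruf → hapakorufen, vitivis → havitivisen) add ha- … -en around the stem.
So tagulnef → hatagulnefen.

hatagulnefen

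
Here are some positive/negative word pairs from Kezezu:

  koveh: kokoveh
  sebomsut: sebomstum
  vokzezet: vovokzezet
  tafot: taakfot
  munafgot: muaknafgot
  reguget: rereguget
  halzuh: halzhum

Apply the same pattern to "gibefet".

gigibefet

"gibefet" has last vowel 'e'. The stems whose last vowel is 'e' (koveh → kokoveh, reguget → rereguget, vokzezet → vovokzezet) repeat the first consonant+vowel as a prefix.
So gibefet → gigibefet.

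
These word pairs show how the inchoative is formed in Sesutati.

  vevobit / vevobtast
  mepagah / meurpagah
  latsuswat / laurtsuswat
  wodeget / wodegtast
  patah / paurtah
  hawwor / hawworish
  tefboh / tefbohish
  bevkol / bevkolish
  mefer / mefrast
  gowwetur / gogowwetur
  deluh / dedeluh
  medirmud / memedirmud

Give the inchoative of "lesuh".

patah and tefboh both end in -h yet inflect differently (paurtah, tefbohish), so the final letter is not what conditions the rule; the last vowel is.
"lesuh" has last vowel 'u'. The stems whose last vowel is 'u' (gowwetur → gogowwetur, medirmud → memedirmud, deluh → dedeluh) repeat the first consonant+vowel as a prefix.
The other patterns: stems whose last vowel is 'a' insert -ur- after the first vowel; stems whose last vowel is 'o' add -ish; stems whose last vowel is 'e' or 'i' delete the last vowel and add -ast.
So lesuh → lelesuh.

lelesuh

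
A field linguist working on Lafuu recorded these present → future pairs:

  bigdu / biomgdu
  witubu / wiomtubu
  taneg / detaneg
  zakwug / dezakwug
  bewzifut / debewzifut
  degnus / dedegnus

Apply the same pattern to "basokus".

bigdu and zakwug both have last vowel 'u' yet inflect differently (biomgdu, dezakwug), so the last vowel is not what conditions the rule; whether the stem ends in a vowel or a consonant is.
"basokus" ends in a consonant. The stems ending in a consonant (taneg → detaneg, zakwug → dezakwug, bewzifut → debewzifut) add the prefix de-.
The other pattern: stems ending in a vowel insert -om- after the first vowel.
So basokus → debasokus.

debasokus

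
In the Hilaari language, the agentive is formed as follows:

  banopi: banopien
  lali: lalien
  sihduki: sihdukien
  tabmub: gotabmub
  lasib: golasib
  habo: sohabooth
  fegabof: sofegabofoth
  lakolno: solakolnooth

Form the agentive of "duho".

banopi and lasib both have last vowel 'i' yet inflect differently (banopien, golasib), so the last vowel is not what conditions the rule; the final letter is.
"duho" ends in -o. The stems ending in -o (habo → sohabooth, lakolno → solakolnooth) add so- … -oth around the stem.
So duho → soduhooth.

soduhooth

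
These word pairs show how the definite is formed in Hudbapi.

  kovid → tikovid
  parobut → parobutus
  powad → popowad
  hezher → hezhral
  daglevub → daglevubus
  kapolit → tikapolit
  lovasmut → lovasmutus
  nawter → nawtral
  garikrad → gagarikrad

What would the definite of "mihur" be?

mihurus

parobut and kapolit both end in -t yet inflect differently (parobutus, tikapolit), so the final letter is not what conditions the rule; the last vowel is.
"mihur" has last vowel 'u'. The stems whose last vowel is 'u' (daglevub → daglevubus, parobut → parobutus, lovasmut → lovasmutus) add -us.
So mihur → mihurus.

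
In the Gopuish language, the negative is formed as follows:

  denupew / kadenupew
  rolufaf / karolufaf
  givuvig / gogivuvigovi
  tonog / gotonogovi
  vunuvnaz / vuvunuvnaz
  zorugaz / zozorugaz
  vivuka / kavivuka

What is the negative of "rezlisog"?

gorezlisogovi

zorugaz and vivuka both have last vowel 'a' yet inflect differently (zozorugaz, kavivuka), so the last vowel is not what conditions the rule; the final letter is.
"rezlisog" ends in -g. The stems ending in -g (givuvig → gogivuvigovi, tonog → gotonogovi) add go- … -ovi around the stem.
The other patterns: stems ending in -z repeat the first consonant+vowel as a prefix; stems ending in -a, -f or -w add the prefix ka-.
So rezlisog → gorezlisogovi.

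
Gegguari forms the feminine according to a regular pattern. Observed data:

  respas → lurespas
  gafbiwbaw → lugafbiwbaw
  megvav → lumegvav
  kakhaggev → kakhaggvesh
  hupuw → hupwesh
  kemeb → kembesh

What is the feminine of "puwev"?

puwvesh

megvav and kakhaggev both end in -v yet inflect differently (lumegvav, kakhaggvesh), so the final letter is not what conditions the rule; the last vowel is.
"puwev" has last vowel 'e'. The stems whose last vowel is 'e' (kakhaggev → kakhaggvesh, kemeb → kembesh) delete the last vowel and add -esh.
The other pattern: stems whose last vowel is 'a' add the prefix lu-.
So puwev → puwvesh.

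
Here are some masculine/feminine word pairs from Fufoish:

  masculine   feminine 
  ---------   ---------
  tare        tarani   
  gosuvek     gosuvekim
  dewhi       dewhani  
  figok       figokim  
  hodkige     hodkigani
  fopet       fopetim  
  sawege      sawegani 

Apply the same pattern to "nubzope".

nubzopani

fopet and hodkige both have last vowel 'e' yet inflect differently (fopetim, hodkigani), so the last vowel is not what conditions the rule; whether the stem ends in a vowel or a consonant is.
"nubzope" ends in a vowel. The stems ending in a vowel (hodkige → hodkigani, sawege → sawegani, dewhi → dewhani) drop the final letter and add -ani.
So nubzope → nubzopani.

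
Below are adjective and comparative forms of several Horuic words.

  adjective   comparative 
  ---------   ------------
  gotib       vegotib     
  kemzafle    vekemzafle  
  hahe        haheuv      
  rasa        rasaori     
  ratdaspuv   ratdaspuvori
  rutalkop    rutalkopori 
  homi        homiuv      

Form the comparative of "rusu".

rusuori

hahe and kemzafle both end in -e yet inflect differently (haheuv, vekemzafle), so the final letter is not what conditions the rule; the first letter is.
"rusu" begins with r-. The stems beginning with r- (ratdaspuv → ratdaspuvori, rutalkop → rutalkopori, rasa → rasaori) add -ori.
The other patterns: stems beginning with h- add -uv; stems beginning with g- or k- add the prefix ve-.
So rusu → rusuori.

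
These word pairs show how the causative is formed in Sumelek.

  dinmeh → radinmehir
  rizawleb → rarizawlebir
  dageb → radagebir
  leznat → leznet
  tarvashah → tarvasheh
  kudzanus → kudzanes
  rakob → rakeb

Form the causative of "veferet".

raveferetir

"veferet" has last vowel 'e'. The stems whose last vowel is 'e' (dinmeh → radinmehir, rizawleb → rarizawlebir, dageb → radagebir) add ra- … -ir around the stem.
The other pattern: stems whose last vowel is 'a', 'o' or 'u' change the last vowel to 'e'.
So veferet → raveferetir.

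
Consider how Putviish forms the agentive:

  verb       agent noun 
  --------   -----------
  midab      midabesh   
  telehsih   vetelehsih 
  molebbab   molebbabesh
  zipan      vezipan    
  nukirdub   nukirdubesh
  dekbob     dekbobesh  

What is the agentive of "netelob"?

netelobesh

"netelob" ends in -b. The stems ending in -b (molebbab → molebbabesh, nukirdub → nukirdubesh, dekbob → dekbobesh) add -esh.
So netelob → netelobesh.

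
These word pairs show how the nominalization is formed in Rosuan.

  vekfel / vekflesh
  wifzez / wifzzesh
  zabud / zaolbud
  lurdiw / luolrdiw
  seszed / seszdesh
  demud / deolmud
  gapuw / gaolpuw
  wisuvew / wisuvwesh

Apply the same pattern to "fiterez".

fiterzesh

"fiterez" has last vowel 'e'. The stems whose last vowel is 'e' (wifzez → wifzzesh, wisuvew → wisuvwesh, vekfel → vekflesh) delete the last vowel and add -esh.
The other pattern: stems whose last vowel is 'i' or 'u' insert -ol- after the first vowel.
So fiterez → fiterzesh.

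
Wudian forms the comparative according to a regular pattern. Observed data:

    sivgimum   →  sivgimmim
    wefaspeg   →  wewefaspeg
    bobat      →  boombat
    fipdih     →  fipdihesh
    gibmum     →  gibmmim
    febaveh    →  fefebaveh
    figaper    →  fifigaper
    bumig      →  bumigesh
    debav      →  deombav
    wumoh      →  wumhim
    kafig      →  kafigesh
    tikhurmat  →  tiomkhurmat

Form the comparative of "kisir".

fipdih and wumoh both end in -h yet inflect differently (fipdihesh, wumhim), so the final letter is not what conditions the rule; the last vowel is.
"kisir" has last vowel 'i'. The stems whose last vowel is 'i' (kafig → kafigesh, fipdih → fipdihesh, bumig → bumigesh) add -esh.
The other patterns: stems whose last vowel is 'a' insert -om- after the first vowel; stems whose last vowel is 'o' or 'u' delete the last vowel and add -im; stems whose last vowel is 'e' repeat the first consonant+vowel as a prefix.
So kisir → kisiresh.

kisiresh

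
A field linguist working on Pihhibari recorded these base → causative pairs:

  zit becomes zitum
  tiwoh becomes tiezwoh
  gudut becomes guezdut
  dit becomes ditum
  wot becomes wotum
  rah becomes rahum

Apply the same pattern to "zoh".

wot and gudut both end in -t yet inflect differently (wotum, guezdut), so the final letter is not what conditions the rule; the number of vowels is.
"zoh" has 1 vowel. The stems with 1 vowel (wot → wotum, zit → zitum, dit → ditum) add -um.
The other pattern: stems with 2 vowels insert -ez- after the first vowel.
So zoh → zohum.

zohum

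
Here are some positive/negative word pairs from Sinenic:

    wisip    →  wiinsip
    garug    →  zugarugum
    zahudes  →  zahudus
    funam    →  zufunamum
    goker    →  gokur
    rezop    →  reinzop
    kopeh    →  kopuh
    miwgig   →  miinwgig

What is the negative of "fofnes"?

fofnus

miwgig and garug both end in -g yet inflect differently (miinwgig, zugarugum), so the final letter is not what conditions the rule; the last vowel is.
"fofnes" has last vowel 'e'. The stems whose last vowel is 'e' (goker → gokur, zahudes → zahudus, kopeh → kopuh) change the last vowel to 'u'.
The other patterns: stems whose last vowel is 'i' or 'o' insert -in- after the first vowel; stems whose last vowel is 'a' or 'u' add zu- … -um around the stem.
So fofnes → fofnus.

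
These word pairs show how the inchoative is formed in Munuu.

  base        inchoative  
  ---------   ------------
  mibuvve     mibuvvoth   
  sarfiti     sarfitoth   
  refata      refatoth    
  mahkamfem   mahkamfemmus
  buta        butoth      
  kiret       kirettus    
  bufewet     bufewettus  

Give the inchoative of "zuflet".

kiret and mibuvve both have last vowel 'e' yet inflect differently (kirettus, mibuvvoth), so the last vowel is not what conditions the rule; whether the stem ends in a vowel or a consonant is.
"zuflet" ends in a consonant. The stems ending in a consonant (kiret → kirettus, bufewet → bufewettus, mahkamfem → mahkamfemmus) double the final consonant and add -us.
So zuflet → zuflettus.

zuflettus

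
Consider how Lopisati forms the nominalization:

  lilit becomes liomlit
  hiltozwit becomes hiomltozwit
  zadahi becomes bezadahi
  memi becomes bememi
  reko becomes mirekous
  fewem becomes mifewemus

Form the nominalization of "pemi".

lilit and zadahi both have last vowel 'i' yet inflect differently (liomlit, bezadahi), so the last vowel is not what conditions the rule; the final letter is.
"pemi" ends in -i. The stems ending in -i (zadahi → bezadahi, memi → bememi) add the prefix be-.
So pemi → bepemi.

bepemi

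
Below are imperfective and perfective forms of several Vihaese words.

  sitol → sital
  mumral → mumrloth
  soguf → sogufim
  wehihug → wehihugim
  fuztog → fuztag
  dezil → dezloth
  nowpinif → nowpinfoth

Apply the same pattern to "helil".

"helil" has last vowel 'i'. The stems whose last vowel is 'i' (dezil → dezloth, nowpinif → nowpinfoth) delete the last vowel and add -oth.
So helil → helloth.

helloth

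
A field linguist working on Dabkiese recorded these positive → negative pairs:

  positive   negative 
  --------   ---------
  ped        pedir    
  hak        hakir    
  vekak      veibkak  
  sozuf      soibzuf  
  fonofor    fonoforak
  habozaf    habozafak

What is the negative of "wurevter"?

wurevterak

"wurevter" has 3 vowels. The stems with 3 vowels (fonofor → fonoforak, habozaf → habozafak) add -ak.
So wurevter → wurevterak.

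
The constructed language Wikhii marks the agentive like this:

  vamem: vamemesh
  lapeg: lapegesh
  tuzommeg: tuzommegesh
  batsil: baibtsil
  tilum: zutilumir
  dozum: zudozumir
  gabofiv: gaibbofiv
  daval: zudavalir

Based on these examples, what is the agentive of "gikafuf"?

vamem and tilum both end in -m yet inflect differently (vamemesh, zutilumir), so the final letter is not what conditions the rule; the last vowel is.
"gikafuf" has last vowel 'u'. The stems whose last vowel is 'u' (tilum → zutilumir, dozum → zudozumir) add zu- … -ir around the stem.
The other patterns: stems whose last vowel is 'e' add -esh; stems whose last vowel is 'i' insert -ib- after the first vowel.
So gikafuf → zugikafufir.

zugikafufir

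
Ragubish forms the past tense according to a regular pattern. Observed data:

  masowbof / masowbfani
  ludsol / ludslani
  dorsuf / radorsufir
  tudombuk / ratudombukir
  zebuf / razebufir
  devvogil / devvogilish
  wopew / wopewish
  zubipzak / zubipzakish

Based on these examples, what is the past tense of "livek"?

livekish

masowbof and dorsuf both end in -f yet inflect differently (masowbfani, radorsufir), so the final letter is not what conditions the rule; the last vowel is.
"livek" has last vowel 'e'. The one such stem in the data (wopew → wopewish) adds -ish, so the same rule applies.
So livek → livekish.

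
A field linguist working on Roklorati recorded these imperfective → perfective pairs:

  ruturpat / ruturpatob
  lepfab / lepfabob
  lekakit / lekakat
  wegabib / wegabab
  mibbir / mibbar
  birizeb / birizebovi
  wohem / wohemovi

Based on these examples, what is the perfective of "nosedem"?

"nosedem" has last vowel 'e'. The stems whose last vowel is 'e' (birizeb → birizebovi, wohem → wohemovi) add -ovi.
The other patterns: stems whose last vowel is 'a' add -ob; stems whose last vowel is 'i' change the last vowel to 'a'.
So nosedem → nosedemovi.

nosedemovi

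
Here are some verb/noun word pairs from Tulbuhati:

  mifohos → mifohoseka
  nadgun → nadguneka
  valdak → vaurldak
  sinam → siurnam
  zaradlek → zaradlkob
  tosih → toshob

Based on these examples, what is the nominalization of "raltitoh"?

raltitoheka

valdak and zaradlek both end in -k yet inflect differently (vaurldak, zaradlkob), so the final letter is not what conditions the rule; the last vowel is.
"raltitoh" has last vowel 'o'. The one such stem in the data (mifohos → mifohoseka) adds -eka, so the same rule applies.
So raltitoh → raltitoheka.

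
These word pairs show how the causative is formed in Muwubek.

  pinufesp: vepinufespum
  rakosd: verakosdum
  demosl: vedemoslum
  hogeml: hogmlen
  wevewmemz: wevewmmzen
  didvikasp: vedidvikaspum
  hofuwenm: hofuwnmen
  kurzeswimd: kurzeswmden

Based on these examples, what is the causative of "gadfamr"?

gadfmren

demosl and hogeml both end in -l yet inflect differently (vedemoslum, hogmlen), so the final letter is not what conditions the rule; the second-to-last letter is.
"gadfamr" has second-to-last letter 'm'. The stems whose second-to-last letter is 'm' (hogeml → hogmlen, wevewmemz → wevewmmzen, kurzeswimd → kurzeswmden) delete the last vowel and add -en.
So gadfamr → gadfmren.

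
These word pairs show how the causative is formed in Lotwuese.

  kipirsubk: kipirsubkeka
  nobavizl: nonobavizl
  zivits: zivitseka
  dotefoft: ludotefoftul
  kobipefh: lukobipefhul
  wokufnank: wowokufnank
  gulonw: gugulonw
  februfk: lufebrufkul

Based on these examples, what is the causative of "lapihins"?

lalapihins

februfk and wokufnank both end in -k yet inflect differently (lufebrufkul, wowokufnank), so the final letter is not what conditions the rule; the second-to-last letter is.
"lapihins" has second-to-last letter 'n'. The stems whose second-to-last letter is 'n' (gulonw → gugulonw, wokufnank → wowokufnank) repeat the first consonant+vowel as a prefix.
The other patterns: stems whose second-to-last letter is 'f' add lu- … -ul around the stem; stems whose second-to-last letter is 'b' or 't' add -eka.
So lapihins → lalapihins.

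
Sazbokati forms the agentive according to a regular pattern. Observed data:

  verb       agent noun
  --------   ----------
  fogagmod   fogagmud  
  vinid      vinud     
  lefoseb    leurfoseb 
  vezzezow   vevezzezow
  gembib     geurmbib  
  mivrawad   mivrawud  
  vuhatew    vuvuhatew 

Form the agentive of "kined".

vezzezow and fogagmod both have last vowel 'o' yet inflect differently (vevezzezow, fogagmud), so the last vowel is not what conditions the rule; the final letter is.
"kined" ends in -d. The stems ending in -d (fogagmod → fogagmud, mivrawad → mivrawud, vinid → vinud) change the last vowel to 'u'.
So kined → kinud.

kinud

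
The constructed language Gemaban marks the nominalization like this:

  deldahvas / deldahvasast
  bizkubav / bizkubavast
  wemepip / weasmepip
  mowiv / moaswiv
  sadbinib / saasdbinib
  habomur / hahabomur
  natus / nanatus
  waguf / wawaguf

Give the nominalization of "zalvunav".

zalvunavast

bizkubav and mowiv both end in -v yet inflect differently (bizkubavast, moaswiv), so the final letter is not what conditions the rule; the last vowel is.
"zalvunav" has last vowel 'a'. The stems whose last vowel is 'a' (deldahvas → deldahvasast, bizkubav → bizkubavast) add -ast.
The other patterns: stems whose last vowel is 'i' insert -as- after the first vowel; stems whose last vowel is 'u' repeat the first consonant+vowel as a prefix.
So zalvunav → zalvunavast.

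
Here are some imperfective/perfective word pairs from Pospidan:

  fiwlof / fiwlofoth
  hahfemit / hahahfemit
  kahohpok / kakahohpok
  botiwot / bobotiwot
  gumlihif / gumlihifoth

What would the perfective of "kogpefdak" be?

gumlihif and hahfemit both have last vowel 'i' yet inflect differently (gumlihifoth, hahahfemit), so the last vowel is not what conditions the rule; the final letter is.
"kogpefdak" ends in -k. The one such stem in the data (kahohpok → kakahohpok) repeats the first consonant+vowel as a prefix (as do hahfemit, botiwot), so the same rule applies.
So kogpefdak → kokogpefdak.

kokogpefdak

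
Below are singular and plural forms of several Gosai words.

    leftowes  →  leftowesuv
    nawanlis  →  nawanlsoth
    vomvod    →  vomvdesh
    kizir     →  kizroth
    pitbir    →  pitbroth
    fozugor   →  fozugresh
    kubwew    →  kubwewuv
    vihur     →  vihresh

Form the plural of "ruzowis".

ruzowsoth

leftowes and nawanlis both end in -s yet inflect differently (leftowesuv, nawanlsoth), so the final letter is not what conditions the rule; the last vowel is.
"ruzowis" has last vowel 'i'. The stems whose last vowel is 'i' (kizir → kizroth, nawanlis → nawanlsoth, pitbir → pitbroth) delete the last vowel and add -oth.
The other patterns: stems whose last vowel is 'e' add -uv; stems whose last vowel is 'o' or 'u' delete the last vowel and add -esh.
So ruzowis → ruzowsoth.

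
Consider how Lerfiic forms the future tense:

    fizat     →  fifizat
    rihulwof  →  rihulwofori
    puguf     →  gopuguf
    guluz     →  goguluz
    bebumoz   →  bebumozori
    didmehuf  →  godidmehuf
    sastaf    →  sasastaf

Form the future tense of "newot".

didmehuf and rihulwof both end in -f yet inflect differently (godidmehuf, rihulwofori), so the final letter is not what conditions the rule; the last vowel is.
"newot" has last vowel 'o'. The stems whose last vowel is 'o' (rihulwof → rihulwofori, bebumoz → bebumozori) add -ori.
The other patterns: stems whose last vowel is 'u' add the prefix go-; stems whose last vowel is 'a' repeat the first consonant+vowel as a prefix.
So newot → newotori.

newotori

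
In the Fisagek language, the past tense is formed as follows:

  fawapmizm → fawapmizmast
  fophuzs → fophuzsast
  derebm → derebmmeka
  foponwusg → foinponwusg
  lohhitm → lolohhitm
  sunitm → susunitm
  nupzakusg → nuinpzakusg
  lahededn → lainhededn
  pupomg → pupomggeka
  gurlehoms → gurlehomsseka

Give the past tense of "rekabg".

"rekabg" has second-to-last letter 'b'. The one such stem in the data (derebm → derebmmeka) doubles the final consonant and adds -eka (as do gurlehoms, pupomg), so the same rule applies.
So rekabg → rekabggeka.

rekabggeka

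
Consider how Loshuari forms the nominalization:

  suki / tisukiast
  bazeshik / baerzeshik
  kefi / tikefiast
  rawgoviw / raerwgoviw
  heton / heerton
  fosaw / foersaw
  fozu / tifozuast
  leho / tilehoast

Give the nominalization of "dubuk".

"dubuk" ends in a consonant. The stems ending in a consonant (rawgoviw → raerwgoviw, fosaw → foersaw, heton → heerton) insert -er- after the first vowel.
The other pattern: stems ending in a vowel add ti- … -ast around the stem.
So dubuk → duerbuk.

duerbuk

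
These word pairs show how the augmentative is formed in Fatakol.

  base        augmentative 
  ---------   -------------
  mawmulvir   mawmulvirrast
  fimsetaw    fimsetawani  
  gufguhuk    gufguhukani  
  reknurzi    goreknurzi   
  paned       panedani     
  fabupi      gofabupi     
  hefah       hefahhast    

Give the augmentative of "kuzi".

gokuzi

mawmulvir and reknurzi both have last vowel 'i' yet inflect differently (mawmulvirrast, goreknurzi), so the last vowel is not what conditions the rule; the final letter is.
"kuzi" ends in -i. The stems ending in -i (reknurzi → goreknurzi, fabupi → gofabupi) add the prefix go-.
The other patterns: stems ending in -h or -r double the final consonant and add -ast; stems ending in -d, -k or -w add -ani.
So kuzi → gokuzi.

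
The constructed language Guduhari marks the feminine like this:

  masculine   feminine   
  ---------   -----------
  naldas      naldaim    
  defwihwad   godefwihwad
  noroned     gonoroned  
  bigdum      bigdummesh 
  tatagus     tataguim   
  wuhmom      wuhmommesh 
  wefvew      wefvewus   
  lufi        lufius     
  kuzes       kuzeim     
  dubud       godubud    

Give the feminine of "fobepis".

fobepiim

dubud and bigdum both have last vowel 'u' yet inflect differently (godubud, bigdummesh), so the last vowel is not what conditions the rule; the final letter is.
"fobepis" ends in -s. The stems ending in -s (tatagus → tataguim, kuzes → kuzeim, naldas → naldaim) drop the final letter and add -im.
The other patterns: stems ending in -d add the prefix go-; stems ending in -m double the final consonant and add -esh; stems ending in -i or -w add -us.
So fobepis → fobepiim.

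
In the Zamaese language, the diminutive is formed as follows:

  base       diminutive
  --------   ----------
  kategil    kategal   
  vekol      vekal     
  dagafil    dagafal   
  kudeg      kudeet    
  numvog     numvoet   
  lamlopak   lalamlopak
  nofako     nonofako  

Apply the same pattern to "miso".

mimiso

"miso" ends in -o. The one such stem in the data (nofako → nonofako) repeats the first consonant+vowel as a prefix (as does lamlopak), so the same rule applies.
So miso → mimiso.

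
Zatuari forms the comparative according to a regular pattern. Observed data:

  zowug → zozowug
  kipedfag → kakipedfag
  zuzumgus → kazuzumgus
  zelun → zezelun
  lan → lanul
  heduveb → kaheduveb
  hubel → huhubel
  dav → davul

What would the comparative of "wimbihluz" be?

kawimbihluz

lan and zelun both end in -n yet inflect differently (lanul, zezelun), so the final letter is not what conditions the rule; the number of vowels is.
"wimbihluz" has 3 vowels. The stems with 3 vowels (heduveb → kaheduveb, kipedfag → kakipedfag, zuzumgus → kazuzumgus) add the prefix ka-.
So wimbihluz → kawimbihluz.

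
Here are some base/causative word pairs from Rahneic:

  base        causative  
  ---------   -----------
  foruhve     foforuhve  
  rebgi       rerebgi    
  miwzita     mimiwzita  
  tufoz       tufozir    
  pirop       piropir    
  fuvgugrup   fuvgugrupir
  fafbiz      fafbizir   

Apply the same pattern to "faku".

fafaku

rebgi and fafbiz both have last vowel 'i' yet inflect differently (rerebgi, fafbizir), so the last vowel is not what conditions the rule; whether the stem ends in a vowel or a consonant is.
"faku" ends in a vowel. The stems ending in a vowel (foruhve → foforuhve, rebgi → rerebgi, miwzita → mimiwzita) repeat the first consonant+vowel as a prefix.
The other pattern: stems ending in a consonant add -ir.
So faku → fafaku.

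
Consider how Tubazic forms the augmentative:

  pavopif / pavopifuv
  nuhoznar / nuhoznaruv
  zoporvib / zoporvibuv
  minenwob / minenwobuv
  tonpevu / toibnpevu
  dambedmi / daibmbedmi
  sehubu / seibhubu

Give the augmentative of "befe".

pavopif and dambedmi both have last vowel 'i' yet inflect differently (pavopifuv, daibmbedmi), so the last vowel is not what conditions the rule; whether the stem ends in a vowel or a consonant is.
"befe" ends in a vowel. The stems ending in a vowel (tonpevu → toibnpevu, dambedmi → daibmbedmi, sehubu → seibhubu) insert -ib- after the first vowel.
The other pattern: stems ending in a consonant add -uv.
So befe → beibfe.

beibfe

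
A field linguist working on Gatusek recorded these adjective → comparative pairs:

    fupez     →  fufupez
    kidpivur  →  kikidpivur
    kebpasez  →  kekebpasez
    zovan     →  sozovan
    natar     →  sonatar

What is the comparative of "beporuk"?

natar and kidpivur both end in -r yet inflect differently (sonatar, kikidpivur), so the final letter is not what conditions the rule; the last vowel is.
"beporuk" has last vowel 'u'. The one such stem in the data (kidpivur → kikidpivur) repeats the first consonant+vowel as a prefix (as do kebpasez, fupez), so the same rule applies.
The other pattern: stems whose last vowel is 'a' add the prefix so-.
So beporuk → bebeporuk.

bebeporuk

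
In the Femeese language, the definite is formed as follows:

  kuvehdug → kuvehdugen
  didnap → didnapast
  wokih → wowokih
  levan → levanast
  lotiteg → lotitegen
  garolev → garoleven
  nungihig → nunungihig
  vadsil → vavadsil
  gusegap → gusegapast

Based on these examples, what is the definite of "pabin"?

"pabin" has last vowel 'i'. The stems whose last vowel is 'i' (nungihig → nunungihig, wokih → wowokih, vadsil → vavadsil) repeat the first consonant+vowel as a prefix.
So pabin → papabin.

papabin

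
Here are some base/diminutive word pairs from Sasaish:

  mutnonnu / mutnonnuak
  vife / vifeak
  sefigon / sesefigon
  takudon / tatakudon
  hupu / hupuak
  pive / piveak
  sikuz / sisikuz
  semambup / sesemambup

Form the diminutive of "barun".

babarun

mutnonnu and sikuz both have last vowel 'u' yet inflect differently (mutnonnuak, sisikuz), so the last vowel is not what conditions the rule; whether the stem ends in a vowel or a consonant is.
"barun" ends in a consonant. The stems ending in a consonant (sikuz → sisikuz, semambup → sesemambup, takudon → tatakudon) repeat the first consonant+vowel as a prefix.
The other pattern: stems ending in a vowel add -ak.
So barun → babarun.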